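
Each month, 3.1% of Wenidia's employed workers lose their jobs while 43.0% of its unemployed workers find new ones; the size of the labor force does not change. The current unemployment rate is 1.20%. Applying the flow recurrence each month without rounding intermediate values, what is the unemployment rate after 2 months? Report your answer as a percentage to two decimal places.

Unemployment rate after two months ≈ 5.12%.

With a fixed labor force, u_{t+1} = u_t + s·(1−u_t) − f·u_t = u_t·(1−s−f) + s.
Here 1−s−f = 0.539 and s = 0.031.
u_1 = 0.012000 × 0.539 + 0.031 = 0.037468.
u_2 = 0.037468 × 0.539 + 0.031 = 0.051195.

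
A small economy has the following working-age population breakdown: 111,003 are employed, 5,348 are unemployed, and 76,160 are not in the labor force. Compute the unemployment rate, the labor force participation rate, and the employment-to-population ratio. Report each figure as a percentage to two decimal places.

Labor force = employed + unemployed = 111,003 + 5,348 = 116,351.
Working-age population = 116,351 + 76,160 = 192,511.
Unemployment rate = 5,348 / 116,351 = 4.60%.
Labor force participation rate = 116,351 / 192,511 = 60.44%.
Employment-population ratio = 111,003 / 192,511 = 57.66%.

Unemployment rate ≈ 4.60%; labor force participation rate ≈ 60.44%; employment-population ratio ≈ 57.66%.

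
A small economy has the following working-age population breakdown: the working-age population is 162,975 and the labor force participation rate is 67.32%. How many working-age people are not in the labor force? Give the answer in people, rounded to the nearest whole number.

Share not in the labor force = 1 − 0.6732 = 0.3268.
Not in labor force = 0.3268 × 162,975 ≈ 53,260.

About 53,260 are not in the labor force.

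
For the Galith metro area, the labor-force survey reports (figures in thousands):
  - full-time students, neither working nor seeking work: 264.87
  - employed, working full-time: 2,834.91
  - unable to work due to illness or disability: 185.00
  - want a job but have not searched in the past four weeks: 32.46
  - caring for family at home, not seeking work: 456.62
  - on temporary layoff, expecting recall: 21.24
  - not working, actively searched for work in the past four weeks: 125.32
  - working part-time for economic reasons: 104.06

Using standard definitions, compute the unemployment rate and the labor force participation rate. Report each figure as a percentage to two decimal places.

Unemployment rate ≈ 4.75%; labor force participation rate ≈ 76.67%.

Employed = 2,834.91 + 104.06 = 2,938.97 thousand (anyone who worked, including part-time for economic reasons, counts as employed).
Unemployed = 21.24 + 125.32 = 146.56 thousand (jobless and actively searching, or on temporary layoff).
Labor force = 2,938.97 + 146.56 = 3,085.53 thousand.
Not in labor force = 264.87 + 185.00 + 32.46 + 456.62 = 938.95 thousand (those not working and not actively searching are outside the labor force — including those who want a job but have given up searching).
Civilian working-age population = 3,085.53 + 938.95 = 4,024.48 thousand.
Unemployment rate = 146.56 / 3,085.53 = 4.75%.
Labor force participation rate = 3,085.53 / 4,024.48 = 76.67%.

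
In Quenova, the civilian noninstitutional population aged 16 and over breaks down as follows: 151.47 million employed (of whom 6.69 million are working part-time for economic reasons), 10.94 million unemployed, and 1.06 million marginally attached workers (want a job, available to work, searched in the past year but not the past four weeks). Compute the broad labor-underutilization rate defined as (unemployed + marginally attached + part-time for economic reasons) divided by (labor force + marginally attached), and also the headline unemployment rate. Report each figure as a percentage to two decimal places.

Broad underutilization rate ≈ 11.43%; headline unemployment rate ≈ 6.74%.

Labor force = 151.47 + 10.94 = 162.41 million.
Numerator = 10.94 + 1.06 + 6.69 = 18.69 million.
Denominator = 162.41 + 1.06 = 163.47 million.
Broad rate = 18.69 / 163.47 = 11.43%.
Headline unemployment rate = 10.94 / 162.41 = 6.74%.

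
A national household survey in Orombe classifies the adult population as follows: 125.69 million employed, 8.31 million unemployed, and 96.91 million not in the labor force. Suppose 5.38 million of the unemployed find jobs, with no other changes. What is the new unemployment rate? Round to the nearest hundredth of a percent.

Initially, labor force = 125.69 + 8.31 = 134.00 million, so u = 8.31/134.00 = 6.20%.
After the change, unemployed falls and employed rises by 5.38; labor force unchanged → E = 131.07, U = 2.93, labor force = 134.00 million.
New unemployment rate = 2.93 / 134.00 = 2.19%.

New unemployment rate ≈ 2.19%.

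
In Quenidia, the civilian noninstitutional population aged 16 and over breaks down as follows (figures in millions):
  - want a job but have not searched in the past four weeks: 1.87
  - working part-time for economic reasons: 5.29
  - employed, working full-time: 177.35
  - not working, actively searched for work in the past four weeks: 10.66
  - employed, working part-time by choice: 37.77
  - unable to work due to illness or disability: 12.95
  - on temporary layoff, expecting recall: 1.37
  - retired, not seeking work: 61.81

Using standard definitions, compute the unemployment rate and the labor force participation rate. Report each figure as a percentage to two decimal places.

Employed = 5.29 + 177.35 + 37.77 = 220.41 million (anyone who worked, including part-time for economic reasons, counts as employed).
Unemployed = 10.66 + 1.37 = 12.03 million (jobless and actively searching, or on temporary layoff).
Labor force = 220.41 + 12.03 = 232.44 million.
Not in labor force = 1.87 + 12.95 + 61.81 = 76.63 million (those not working and not actively searching are outside the labor force — including those who want a job but have given up searching).
Civilian working-age population = 232.44 + 76.63 = 309.07 million.
Unemployment rate = 12.03 / 232.44 = 5.18%.
Labor force participation rate = 232.44 / 309.07 = 75.21%.

Unemployment rate ≈ 5.18%; labor force participation rate ≈ 75.21%.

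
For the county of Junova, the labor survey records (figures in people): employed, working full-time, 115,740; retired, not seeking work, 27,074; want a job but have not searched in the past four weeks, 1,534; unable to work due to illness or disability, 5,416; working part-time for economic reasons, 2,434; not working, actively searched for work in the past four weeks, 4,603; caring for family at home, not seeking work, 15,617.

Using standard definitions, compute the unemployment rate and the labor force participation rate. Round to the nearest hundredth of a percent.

Employed = 115,740 + 2,434 = 118,174 (anyone who worked, including part-time for economic reasons, counts as employed).
Unemployed = 4,603.
Labor force = 118,174 + 4,603 = 122,777.
Not in labor force = 27,074 + 1,534 + 5,416 + 15,617 = 49,641 (those not working and not actively searching are outside the labor force — including those who want a job but have given up searching).
Civilian working-age population = 122,777 + 49,641 = 172,418.
Unemployment rate = 4,603 / 122,777 = 3.75%.
Labor force participation rate = 122,777 / 172,418 = 71.21%.

Unemployment rate ≈ 3.75%; labor force participation rate ≈ 71.21%.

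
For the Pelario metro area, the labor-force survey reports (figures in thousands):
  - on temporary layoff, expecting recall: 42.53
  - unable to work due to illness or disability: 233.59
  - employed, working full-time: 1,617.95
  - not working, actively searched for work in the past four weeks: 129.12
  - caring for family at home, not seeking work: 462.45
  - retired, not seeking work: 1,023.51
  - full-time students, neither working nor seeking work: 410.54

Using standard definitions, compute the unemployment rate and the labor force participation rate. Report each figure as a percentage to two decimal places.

Employed = 1,617.95 thousand.
Unemployed = 42.53 + 129.12 = 171.65 thousand (jobless and actively searching, or on temporary layoff).
Labor force = 1,617.95 + 171.65 = 1,789.60 thousand.
Not in labor force = 233.59 + 462.45 + 1,023.51 + 410.54 = 2,130.09 thousand (those not working and not actively searching are outside the labor force).
Civilian working-age population = 1,789.60 + 2,130.09 = 3,919.69 thousand.
Unemployment rate = 171.65 / 1,789.60 = 9.59%.
Labor force participation rate = 1,789.60 / 3,919.69 = 45.66%.

Unemployment rate ≈ 9.59%; labor force participation rate ≈ 45.66%.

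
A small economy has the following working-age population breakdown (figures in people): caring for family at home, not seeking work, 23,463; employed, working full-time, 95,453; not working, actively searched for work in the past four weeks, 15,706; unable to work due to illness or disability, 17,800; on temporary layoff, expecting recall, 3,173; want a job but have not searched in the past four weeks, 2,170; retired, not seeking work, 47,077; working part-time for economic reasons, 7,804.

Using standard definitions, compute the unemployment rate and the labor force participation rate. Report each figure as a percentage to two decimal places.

Employed = 95,453 + 7,804 = 103,257 (anyone who worked, including part-time for economic reasons, counts as employed).
Unemployed = 15,706 + 3,173 = 18,879 (jobless and actively searching, or on temporary layoff).
Labor force = 103,257 + 18,879 = 122,136.
Not in labor force = 23,463 + 17,800 + 2,170 + 47,077 = 90,510 (those not working and not actively searching are outside the labor force — including those who want a job but have given up searching).
Civilian working-age population = 122,136 + 90,510 = 212,646.
Unemployment rate = 18,879 / 122,136 = 15.46%.
Labor force participation rate = 122,136 / 212,646 = 57.44%.

Unemployment rate ≈ 15.46%; labor force participation rate ≈ 57.44%.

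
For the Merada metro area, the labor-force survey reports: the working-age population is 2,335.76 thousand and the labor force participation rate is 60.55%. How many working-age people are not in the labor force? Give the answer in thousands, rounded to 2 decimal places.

Share not in the labor force = 1 − 0.6055 = 0.3945.
Not in labor force = 0.3945 × 2,335.76 ≈ 921.46 thousand.

About 921.46 thousand are not in the labor force.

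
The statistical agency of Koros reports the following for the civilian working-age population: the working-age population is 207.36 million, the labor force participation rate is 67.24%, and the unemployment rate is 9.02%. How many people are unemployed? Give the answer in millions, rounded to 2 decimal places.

About 12.58 million are unemployed.

Labor force = 0.6724 × 207.36 = 139.43 million.
Unemployed = 0.0902 × 139.43 ≈ 12.58 million.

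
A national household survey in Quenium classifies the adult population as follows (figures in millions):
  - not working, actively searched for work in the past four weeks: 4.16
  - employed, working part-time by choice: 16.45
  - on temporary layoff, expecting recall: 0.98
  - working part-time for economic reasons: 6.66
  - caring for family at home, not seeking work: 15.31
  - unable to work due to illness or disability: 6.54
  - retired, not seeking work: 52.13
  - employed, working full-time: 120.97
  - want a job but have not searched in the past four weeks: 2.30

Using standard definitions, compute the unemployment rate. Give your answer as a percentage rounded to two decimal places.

Unemployment rate ≈ 3.44%.

Employed = 16.45 + 6.66 + 120.97 = 144.08 million (anyone who worked, including part-time for economic reasons, counts as employed).
Unemployed = 4.16 + 0.98 = 5.14 million (jobless and actively searching, or on temporary layoff).
Labor force = 144.08 + 5.14 = 149.22 million.
Unemployment rate = 5.14 / 149.22 = 3.44%.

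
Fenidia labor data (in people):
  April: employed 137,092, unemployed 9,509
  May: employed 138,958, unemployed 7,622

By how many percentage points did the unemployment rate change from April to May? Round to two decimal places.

The unemployment rate changed by −1.29 percentage points.

April: labor force = 137,092 + 9,509 = 146,601; u = 9,509/146,601 = 6.49%.
May: labor force = 138,958 + 7,622 = 146,580; u = 7,622/146,580 = 5.20%.
Change = 5.20% − 6.49% = −1.29 pp.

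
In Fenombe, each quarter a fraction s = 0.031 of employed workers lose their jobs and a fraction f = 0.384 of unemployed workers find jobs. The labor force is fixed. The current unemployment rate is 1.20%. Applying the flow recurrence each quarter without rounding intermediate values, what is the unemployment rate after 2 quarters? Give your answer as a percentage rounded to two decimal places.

With a fixed labor force, u_{t+1} = u_t + s·(1−u_t) − f·u_t = u_t·(1−s−f) + s.
Here 1−s−f = 0.585 and s = 0.031.
u_1 = 0.012000 × 0.585 + 0.031 = 0.038020.
u_2 = 0.038020 × 0.585 + 0.031 = 0.053242.

Unemployment rate after two quarters ≈ 5.32%.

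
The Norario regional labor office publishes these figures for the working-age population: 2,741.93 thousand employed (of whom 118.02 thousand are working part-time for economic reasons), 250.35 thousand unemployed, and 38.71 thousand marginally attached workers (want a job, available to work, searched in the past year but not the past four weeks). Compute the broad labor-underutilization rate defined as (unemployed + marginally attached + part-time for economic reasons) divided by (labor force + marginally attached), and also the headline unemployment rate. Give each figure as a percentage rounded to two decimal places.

Broad underutilization rate ≈ 13.43%; headline unemployment rate ≈ 8.37%.

Labor force = 2,741.93 + 250.35 = 2,992.28 thousand.
Numerator = 250.35 + 38.71 + 118.02 = 407.08 thousand.
Denominator = 2,992.28 + 38.71 = 3,030.99 thousand.
Broad rate = 407.08 / 3,030.99 = 13.43%.
Headline unemployment rate = 250.35 / 2,992.28 = 8.37%.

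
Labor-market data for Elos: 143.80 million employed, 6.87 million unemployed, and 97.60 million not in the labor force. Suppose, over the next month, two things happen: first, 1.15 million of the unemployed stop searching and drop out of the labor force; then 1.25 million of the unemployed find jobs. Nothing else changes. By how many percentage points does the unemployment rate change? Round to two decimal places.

Initially, labor force = 143.80 + 6.87 = 150.67 million, so u = 6.87/150.67 = 4.56%.
After the first change, unemployed and labor force both fall by 1.15 → E = 143.80, U = 5.72, labor force = 149.52 million.
After the second change, unemployed falls and employed rises by 1.25; labor force unchanged → E = 145.05, U = 4.47, labor force = 149.52 million.
New unemployment rate = 4.47 / 149.52 = 2.99%.
Change = 2.99% − 4.56% = −1.57 percentage points.

The unemployment rate changes by −1.57 percentage points.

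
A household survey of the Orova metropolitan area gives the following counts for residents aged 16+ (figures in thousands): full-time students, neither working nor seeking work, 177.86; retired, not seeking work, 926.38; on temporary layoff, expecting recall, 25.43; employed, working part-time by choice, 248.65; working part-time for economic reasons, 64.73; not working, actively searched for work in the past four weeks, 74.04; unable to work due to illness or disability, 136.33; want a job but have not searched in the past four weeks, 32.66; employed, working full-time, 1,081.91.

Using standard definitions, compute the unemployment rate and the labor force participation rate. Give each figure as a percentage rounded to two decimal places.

Unemployment rate ≈ 6.65%; labor force participation rate ≈ 54.00%.

Employed = 248.65 + 64.73 + 1,081.91 = 1,395.29 thousand (anyone who worked, including part-time for economic reasons, counts as employed).
Unemployed = 25.43 + 74.04 = 99.47 thousand (jobless and actively searching, or on temporary layoff).
Labor force = 1,395.29 + 99.47 = 1,494.76 thousand.
Not in labor force = 177.86 + 926.38 + 136.33 + 32.66 = 1,273.23 thousand (those not working and not actively searching are outside the labor force — including those who want a job but have given up searching).
Civilian working-age population = 1,494.76 + 1,273.23 = 2,767.99 thousand.
Unemployment rate = 99.47 / 1,494.76 = 6.65%.
Labor force participation rate = 1,494.76 / 2,767.99 = 54.00%.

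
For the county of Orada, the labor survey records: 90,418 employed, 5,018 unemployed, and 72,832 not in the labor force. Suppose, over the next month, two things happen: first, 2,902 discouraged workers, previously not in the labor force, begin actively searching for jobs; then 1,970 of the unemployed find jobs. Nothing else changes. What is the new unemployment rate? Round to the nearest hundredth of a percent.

Initially, labor force = 90,418 + 5,018 = 95,436, so u = 5,018/95,436 = 5.26%.
After the first change, unemployed and labor force both rise by 2,902 → E = 90,418, U = 7,920, labor force = 98,338.
After the second change, unemployed falls and employed rises by 1,970; labor force unchanged → E = 92,388, U = 5,950, labor force = 98,338.
New unemployment rate = 5,950 / 98,338 = 6.05%.

New unemployment rate ≈ 6.05%.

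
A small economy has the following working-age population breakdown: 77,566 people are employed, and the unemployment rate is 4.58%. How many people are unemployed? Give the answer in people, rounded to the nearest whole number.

About 3,723 are unemployed.

Let U be the number unemployed. The labor force is E + U, and U/(E+U) = 0.0458.
So U = 0.0458 × 77,566 / (1 − 0.0458) = 3552.52 / 0.9542 ≈ 3,723.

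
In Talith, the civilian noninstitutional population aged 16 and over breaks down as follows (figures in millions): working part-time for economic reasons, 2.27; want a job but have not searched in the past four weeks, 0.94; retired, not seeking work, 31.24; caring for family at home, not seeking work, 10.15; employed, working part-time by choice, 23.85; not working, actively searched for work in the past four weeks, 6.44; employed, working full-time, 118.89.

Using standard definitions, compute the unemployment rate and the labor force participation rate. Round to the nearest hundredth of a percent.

Unemployment rate ≈ 4.25%; labor force participation rate ≈ 78.16%.

Employed = 2.27 + 23.85 + 118.89 = 145.01 million (anyone who worked, including part-time for economic reasons, counts as employed).
Unemployed = 6.44 million.
Labor force = 145.01 + 6.44 = 151.45 million.
Not in labor force = 0.94 + 31.24 + 10.15 = 42.33 million (those not working and not actively searching are outside the labor force — including those who want a job but have given up searching).
Civilian working-age population = 151.45 + 42.33 = 193.78 million.
Unemployment rate = 6.44 / 151.45 = 4.25%.
Labor force participation rate = 151.45 / 193.78 = 78.16%.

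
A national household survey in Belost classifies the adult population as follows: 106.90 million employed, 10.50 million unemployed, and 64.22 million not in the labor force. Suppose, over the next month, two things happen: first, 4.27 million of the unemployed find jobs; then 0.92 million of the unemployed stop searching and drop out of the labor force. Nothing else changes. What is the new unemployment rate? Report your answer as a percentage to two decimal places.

New unemployment rate ≈ 4.56%.

Initially, labor force = 106.90 + 10.50 = 117.40 million, so u = 10.50/117.40 = 8.94%.
After the first change, unemployed falls and employed rises by 4.27; labor force unchanged → E = 111.17, U = 6.23, labor force = 117.40 million.
After the second change, unemployed and labor force both fall by 0.92 → E = 111.17, U = 5.31, labor force = 116.48 million.
New unemployment rate = 5.31 / 116.48 = 4.56%.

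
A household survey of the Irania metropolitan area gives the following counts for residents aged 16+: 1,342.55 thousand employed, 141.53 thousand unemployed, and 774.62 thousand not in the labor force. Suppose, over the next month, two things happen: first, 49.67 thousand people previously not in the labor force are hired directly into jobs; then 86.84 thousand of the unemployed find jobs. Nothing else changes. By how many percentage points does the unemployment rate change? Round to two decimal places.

The unemployment rate changes by −5.97 percentage points.

Initially, labor force = 1,342.55 + 141.53 = 1,484.08 thousand, so u = 141.53/1,484.08 = 9.54%.
After the first change, employed and labor force both rise by 49.67; unemployed unchanged → E = 1,392.22, U = 141.53, labor force = 1,533.75 thousand.
After the second change, unemployed falls and employed rises by 86.84; labor force unchanged → E = 1,479.06, U = 54.69, labor force = 1,533.75 thousand.
New unemployment rate = 54.69 / 1,533.75 = 3.57%.
Change = 3.57% − 9.54% = −5.97 percentage points.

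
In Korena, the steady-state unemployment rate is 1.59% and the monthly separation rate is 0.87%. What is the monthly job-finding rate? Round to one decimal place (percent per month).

Job-finding rate ≈ 53.8% per month.

From u* = s/(s+f): f = s·(1−u)/u.
f = 0.87 × (1 − 0.0159) / 0.0159 = 0.8562 / 0.0159 ≈ 53.8% per month.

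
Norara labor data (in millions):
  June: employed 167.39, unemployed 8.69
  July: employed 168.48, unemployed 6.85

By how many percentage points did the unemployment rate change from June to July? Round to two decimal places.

June: labor force = 167.39 + 8.69 = 176.08; u = 8.69/176.08 = 4.94%.
July: labor force = 168.48 + 6.85 = 175.33; u = 6.85/175.33 = 3.91%.
Change = 3.91% − 4.94% = −1.03 pp.

The unemployment rate changed by −1.03 percentage points.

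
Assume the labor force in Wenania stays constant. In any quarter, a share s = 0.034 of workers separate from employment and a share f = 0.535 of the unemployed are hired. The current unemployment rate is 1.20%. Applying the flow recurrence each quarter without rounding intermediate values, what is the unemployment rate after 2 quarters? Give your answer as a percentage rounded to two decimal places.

Unemployment rate after two quarters ≈ 5.09%.

With a fixed labor force, u_{t+1} = u_t + s·(1−u_t) − f·u_t = u_t·(1−s−f) + s.
Here 1−s−f = 0.431 and s = 0.034.
u_1 = 0.012000 × 0.431 + 0.034 = 0.039172.
u_2 = 0.039172 × 0.431 + 0.034 = 0.050883.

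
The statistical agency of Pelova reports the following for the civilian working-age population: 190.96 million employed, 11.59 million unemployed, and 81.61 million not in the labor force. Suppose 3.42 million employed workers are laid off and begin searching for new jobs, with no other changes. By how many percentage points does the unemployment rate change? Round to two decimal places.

Initially, labor force = 190.96 + 11.59 = 202.55 million, so u = 11.59/202.55 = 5.72%.
After the change, employed falls and unemployed rises by 3.42; labor force unchanged → E = 187.54, U = 15.01, labor force = 202.55 million.
New unemployment rate = 15.01 / 202.55 = 7.41%.
Change = 7.41% − 5.72% = +1.69 percentage points.

The unemployment rate changes by +1.69 percentage points.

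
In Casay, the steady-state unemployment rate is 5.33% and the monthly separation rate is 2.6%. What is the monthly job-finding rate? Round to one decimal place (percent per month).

From u* = s/(s+f): f = s·(1−u)/u.
f = 2.6 × (1 − 0.0533) / 0.0533 = 2.4614 / 0.0533 ≈ 46.2% per month.

Job-finding rate ≈ 46.2% per month.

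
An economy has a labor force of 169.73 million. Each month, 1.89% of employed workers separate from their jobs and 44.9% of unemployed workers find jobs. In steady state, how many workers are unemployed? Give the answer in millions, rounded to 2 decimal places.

Steady-state unemployment rate u* = s/(s+f) = 1.89/(1.89+44.9) = 0.040393.
Unemployed = u* × labor force = 0.040393 × 169.73 ≈ 6.86 million.

About 6.86 million are unemployed in steady state.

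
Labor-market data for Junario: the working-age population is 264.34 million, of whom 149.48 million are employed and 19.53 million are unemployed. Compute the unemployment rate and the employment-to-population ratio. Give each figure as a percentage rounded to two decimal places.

Labor force = employed + unemployed = 149.48 + 19.53 = 169.01 million.
Unemployment rate = 19.53 / 169.01 = 11.56%.
Employment-population ratio = 149.48 / 264.34 = 56.55%.

Unemployment rate ≈ 11.56%; employment-population ratio ≈ 56.55%.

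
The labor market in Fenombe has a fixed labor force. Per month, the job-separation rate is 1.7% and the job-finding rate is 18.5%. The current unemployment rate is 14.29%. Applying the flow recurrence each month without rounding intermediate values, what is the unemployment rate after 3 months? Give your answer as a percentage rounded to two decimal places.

Unemployment rate after three months ≈ 11.40%.

With a fixed labor force, u_{t+1} = u_t + s·(1−u_t) − f·u_t = u_t·(1−s−f) + s.
Here 1−s−f = 0.798 and s = 0.017.
u_1 = 0.142900 × 0.798 + 0.017 = 0.131034.
u_2 = 0.131034 × 0.798 + 0.017 = 0.121565.
u_3 = 0.121565 × 0.798 + 0.017 = 0.114009.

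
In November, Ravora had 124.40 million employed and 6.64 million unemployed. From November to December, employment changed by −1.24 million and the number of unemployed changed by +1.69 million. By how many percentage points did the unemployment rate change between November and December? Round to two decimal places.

November: labor force = 124.40 + 6.64 = 131.04; u = 6.64/131.04 = 5.07%.
December: labor force = 123.16 + 8.33 = 131.49; u = 8.33/131.49 = 6.34%.
Change = 6.34% − 5.07% = +1.27 pp.

The unemployment rate changed by +1.27 percentage points.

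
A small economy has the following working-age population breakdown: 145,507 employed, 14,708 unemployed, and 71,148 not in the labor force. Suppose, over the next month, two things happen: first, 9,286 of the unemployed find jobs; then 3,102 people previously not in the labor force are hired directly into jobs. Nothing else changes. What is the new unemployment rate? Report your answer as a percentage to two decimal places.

New unemployment rate ≈ 3.32%.

Initially, labor force = 145,507 + 14,708 = 160,215, so u = 14,708/160,215 = 9.18%.
After the first change, unemployed falls and employed rises by 9,286; labor force unchanged → E = 154,793, U = 5,422, labor force = 160,215.
After the second change, employed and labor force both rise by 3,102; unemployed unchanged → E = 157,895, U = 5,422, labor force = 163,317.
New unemployment rate = 5,422 / 163,317 = 3.32%.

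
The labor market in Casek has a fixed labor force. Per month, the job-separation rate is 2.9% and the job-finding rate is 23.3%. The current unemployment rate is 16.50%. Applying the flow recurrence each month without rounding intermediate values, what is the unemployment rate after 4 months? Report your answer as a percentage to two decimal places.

With a fixed labor force, u_{t+1} = u_t + s·(1−u_t) − f·u_t = u_t·(1−s−f) + s.
Here 1−s−f = 0.738 and s = 0.029.
u_1 = 0.165000 × 0.738 + 0.029 = 0.150770.
u_2 = 0.150770 × 0.738 + 0.029 = 0.140268.
u_3 = 0.140268 × 0.738 + 0.029 = 0.132518.
u_4 = 0.132518 × 0.738 + 0.029 = 0.126798.

Unemployment rate after four months ≈ 12.68%.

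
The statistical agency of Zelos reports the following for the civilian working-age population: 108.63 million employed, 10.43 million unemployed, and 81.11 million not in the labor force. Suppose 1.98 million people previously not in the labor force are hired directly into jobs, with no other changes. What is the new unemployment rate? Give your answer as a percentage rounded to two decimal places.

New unemployment rate ≈ 8.62%.

Initially, labor force = 108.63 + 10.43 = 119.06 million, so u = 10.43/119.06 = 8.76%.
After the change, employed and labor force both rise by 1.98; unemployed unchanged → E = 110.61, U = 10.43, labor force = 121.04 million.
New unemployment rate = 10.43 / 121.04 = 8.62%.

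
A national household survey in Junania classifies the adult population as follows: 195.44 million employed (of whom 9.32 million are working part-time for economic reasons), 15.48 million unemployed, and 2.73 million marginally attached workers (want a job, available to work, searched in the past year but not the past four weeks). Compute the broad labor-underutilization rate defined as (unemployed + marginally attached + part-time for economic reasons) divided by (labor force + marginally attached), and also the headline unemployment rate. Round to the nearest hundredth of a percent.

Labor force = 195.44 + 15.48 = 210.92 million.
Numerator = 15.48 + 2.73 + 9.32 = 27.53 million.
Denominator = 210.92 + 2.73 = 213.65 million.
Broad rate = 27.53 / 213.65 = 12.89%.
Headline unemployment rate = 15.48 / 210.92 = 7.34%.

Broad underutilization rate ≈ 12.89%; headline unemployment rate ≈ 7.34%.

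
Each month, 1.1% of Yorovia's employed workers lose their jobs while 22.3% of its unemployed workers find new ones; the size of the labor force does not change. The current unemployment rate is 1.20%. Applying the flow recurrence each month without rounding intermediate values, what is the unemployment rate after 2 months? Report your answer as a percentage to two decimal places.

Unemployment rate after two months ≈ 2.65%.

With a fixed labor force, u_{t+1} = u_t + s·(1−u_t) − f·u_t = u_t·(1−s−f) + s.
Here 1−s−f = 0.766 and s = 0.011.
u_1 = 0.012000 × 0.766 + 0.011 = 0.020192.
u_2 = 0.020192 × 0.766 + 0.011 = 0.026467.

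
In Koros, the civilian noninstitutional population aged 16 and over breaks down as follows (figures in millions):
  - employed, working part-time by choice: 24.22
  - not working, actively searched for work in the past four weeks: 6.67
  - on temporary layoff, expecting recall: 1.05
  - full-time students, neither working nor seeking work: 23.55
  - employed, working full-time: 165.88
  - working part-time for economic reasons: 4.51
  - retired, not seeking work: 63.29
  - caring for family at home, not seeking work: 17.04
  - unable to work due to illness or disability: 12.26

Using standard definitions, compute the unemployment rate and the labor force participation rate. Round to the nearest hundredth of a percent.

Employed = 24.22 + 165.88 + 4.51 = 194.61 million (anyone who worked, including part-time for economic reasons, counts as employed).
Unemployed = 6.67 + 1.05 = 7.72 million (jobless and actively searching, or on temporary layoff).
Labor force = 194.61 + 7.72 = 202.33 million.
Not in labor force = 23.55 + 63.29 + 17.04 + 12.26 = 116.14 million (those not working and not actively searching are outside the labor force).
Civilian working-age population = 202.33 + 116.14 = 318.47 million.
Unemployment rate = 7.72 / 202.33 = 3.82%.
Labor force participation rate = 202.33 / 318.47 = 63.53%.

Unemployment rate ≈ 3.82%; labor force participation rate ≈ 63.53%.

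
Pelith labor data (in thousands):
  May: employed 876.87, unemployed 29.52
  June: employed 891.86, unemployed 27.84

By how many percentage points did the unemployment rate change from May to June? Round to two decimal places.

May: labor force = 876.87 + 29.52 = 906.39; u = 29.52/906.39 = 3.26%.
June: labor force = 891.86 + 27.84 = 919.70; u = 27.84/919.70 = 3.03%.
Change = 3.03% − 3.26% = −0.23 pp.

The unemployment rate changed by −0.23 percentage points.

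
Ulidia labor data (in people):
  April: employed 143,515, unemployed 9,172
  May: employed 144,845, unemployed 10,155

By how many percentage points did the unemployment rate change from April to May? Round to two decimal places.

The unemployment rate changed by +0.54 percentage points.

April: labor force = 143,515 + 9,172 = 152,687; u = 9,172/152,687 = 6.01%.
May: labor force = 144,845 + 10,155 = 155,000; u = 10,155/155,000 = 6.55%.
Change = 6.55% − 6.01% = +0.54 pp.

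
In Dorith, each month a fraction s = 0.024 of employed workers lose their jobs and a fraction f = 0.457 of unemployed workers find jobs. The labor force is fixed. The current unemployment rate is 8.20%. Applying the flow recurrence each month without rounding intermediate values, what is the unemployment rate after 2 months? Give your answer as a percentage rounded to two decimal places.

With a fixed labor force, u_{t+1} = u_t + s·(1−u_t) − f·u_t = u_t·(1−s−f) + s.
Here 1−s−f = 0.519 and s = 0.024.
u_1 = 0.082000 × 0.519 + 0.024 = 0.066558.
u_2 = 0.066558 × 0.519 + 0.024 = 0.058544.

Unemployment rate after two months ≈ 5.85%.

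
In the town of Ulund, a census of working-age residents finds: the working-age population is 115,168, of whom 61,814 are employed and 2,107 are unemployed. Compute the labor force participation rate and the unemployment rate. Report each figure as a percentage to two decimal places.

Labor force participation rate ≈ 55.50%; unemployment rate ≈ 3.30%.

Labor force = employed + unemployed = 61,814 + 2,107 = 63,921.
Unemployment rate = 2,107 / 63,921 = 3.30%.
Labor force participation rate = 63,921 / 115,168 = 55.50%.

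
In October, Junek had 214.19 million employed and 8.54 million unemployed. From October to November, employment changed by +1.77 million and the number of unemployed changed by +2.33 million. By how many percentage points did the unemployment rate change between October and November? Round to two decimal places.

October: labor force = 214.19 + 8.54 = 222.73; u = 8.54/222.73 = 3.83%.
November: labor force = 215.96 + 10.87 = 226.83; u = 10.87/226.83 = 4.79%.
Change = 4.79% − 3.83% = +0.96 pp.

The unemployment rate changed by +0.96 percentage points.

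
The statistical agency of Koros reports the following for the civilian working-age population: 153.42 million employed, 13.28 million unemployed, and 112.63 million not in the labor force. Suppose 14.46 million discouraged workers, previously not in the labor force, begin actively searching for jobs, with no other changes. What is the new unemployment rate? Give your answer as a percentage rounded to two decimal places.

Initially, labor force = 153.42 + 13.28 = 166.70 million, so u = 13.28/166.70 = 7.97%.
After the change, unemployed and labor force both rise by 14.46 → E = 153.42, U = 27.74, labor force = 181.16 million.
New unemployment rate = 27.74 / 181.16 = 15.31%.

New unemployment rate ≈ 15.31%.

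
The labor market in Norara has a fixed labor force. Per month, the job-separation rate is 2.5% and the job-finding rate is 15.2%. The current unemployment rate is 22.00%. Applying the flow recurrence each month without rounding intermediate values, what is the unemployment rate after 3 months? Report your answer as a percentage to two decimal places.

Unemployment rate after three months ≈ 18.51%.

With a fixed labor force, u_{t+1} = u_t + s·(1−u_t) − f·u_t = u_t·(1−s−f) + s.
Here 1−s−f = 0.823 and s = 0.025.
u_1 = 0.220000 × 0.823 + 0.025 = 0.206060.
u_2 = 0.206060 × 0.823 + 0.025 = 0.194587.
u_3 = 0.194587 × 0.823 + 0.025 = 0.185145.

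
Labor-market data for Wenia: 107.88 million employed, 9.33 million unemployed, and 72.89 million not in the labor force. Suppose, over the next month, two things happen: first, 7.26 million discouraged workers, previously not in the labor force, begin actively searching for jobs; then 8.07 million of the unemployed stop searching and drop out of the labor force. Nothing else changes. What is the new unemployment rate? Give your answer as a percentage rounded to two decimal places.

New unemployment rate ≈ 7.32%.

Initially, labor force = 107.88 + 9.33 = 117.21 million, so u = 9.33/117.21 = 7.96%.
After the first change, unemployed and labor force both rise by 7.26 → E = 107.88, U = 16.59, labor force = 124.47 million.
After the second change, unemployed and labor force both fall by 8.07 → E = 107.88, U = 8.52, labor force = 116.40 million.
New unemployment rate = 8.52 / 116.40 = 7.32%.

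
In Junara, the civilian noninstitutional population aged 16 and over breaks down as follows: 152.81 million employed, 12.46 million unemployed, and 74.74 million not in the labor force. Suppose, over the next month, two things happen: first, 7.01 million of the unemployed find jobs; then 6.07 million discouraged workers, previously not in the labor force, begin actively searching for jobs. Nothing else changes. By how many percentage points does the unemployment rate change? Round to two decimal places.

The unemployment rate changes by −0.82 percentage points.

Initially, labor force = 152.81 + 12.46 = 165.27 million, so u = 12.46/165.27 = 7.54%.
After the first change, unemployed falls and employed rises by 7.01; labor force unchanged → E = 159.82, U = 5.45, labor force = 165.27 million.
After the second change, unemployed and labor force both rise by 6.07 → E = 159.82, U = 11.52, labor force = 171.34 million.
New unemployment rate = 11.52 / 171.34 = 6.72%.
Change = 6.72% − 7.54% = −0.82 percentage points.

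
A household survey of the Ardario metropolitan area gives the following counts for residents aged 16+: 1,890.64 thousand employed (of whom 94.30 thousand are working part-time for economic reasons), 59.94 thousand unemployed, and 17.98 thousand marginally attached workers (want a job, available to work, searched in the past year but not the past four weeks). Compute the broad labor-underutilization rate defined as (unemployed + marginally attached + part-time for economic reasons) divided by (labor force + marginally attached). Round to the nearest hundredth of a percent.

Broad underutilization rate ≈ 8.75%.

Labor force = 1,890.64 + 59.94 = 1,950.58 thousand.
Numerator = 59.94 + 17.98 + 94.30 = 172.22 thousand.
Denominator = 1,950.58 + 17.98 = 1,968.56 thousand.
Broad rate = 172.22 / 1,968.56 = 8.75%.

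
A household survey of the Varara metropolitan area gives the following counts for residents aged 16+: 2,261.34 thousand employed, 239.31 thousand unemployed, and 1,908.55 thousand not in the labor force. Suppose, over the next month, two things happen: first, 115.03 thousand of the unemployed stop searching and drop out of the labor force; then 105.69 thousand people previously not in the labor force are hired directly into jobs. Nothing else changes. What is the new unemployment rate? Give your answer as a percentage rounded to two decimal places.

New unemployment rate ≈ 4.99%.

Initially, labor force = 2,261.34 + 239.31 = 2,500.65 thousand, so u = 239.31/2,500.65 = 9.57%.
After the first change, unemployed and labor force both fall by 115.03 → E = 2,261.34, U = 124.28, labor force = 2,385.62 thousand.
After the second change, employed and labor force both rise by 105.69; unemployed unchanged → E = 2,367.03, U = 124.28, labor force = 2,491.31 thousand.
New unemployment rate = 124.28 / 2,491.31 = 4.99%.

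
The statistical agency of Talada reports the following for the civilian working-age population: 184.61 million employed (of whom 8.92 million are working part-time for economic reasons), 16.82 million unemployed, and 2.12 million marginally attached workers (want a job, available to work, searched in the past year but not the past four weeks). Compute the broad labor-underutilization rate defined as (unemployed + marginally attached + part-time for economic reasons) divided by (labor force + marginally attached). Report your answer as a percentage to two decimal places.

Broad underutilization rate ≈ 13.69%.

Labor force = 184.61 + 16.82 = 201.43 million.
Numerator = 16.82 + 2.12 + 8.92 = 27.86 million.
Denominator = 201.43 + 2.12 = 203.55 million.
Broad rate = 27.86 / 203.55 = 13.69%.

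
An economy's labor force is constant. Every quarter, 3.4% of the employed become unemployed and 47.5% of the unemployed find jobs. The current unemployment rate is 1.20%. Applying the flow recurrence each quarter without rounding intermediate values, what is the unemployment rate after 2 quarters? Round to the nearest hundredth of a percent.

Unemployment rate after two quarters ≈ 5.36%.

With a fixed labor force, u_{t+1} = u_t + s·(1−u_t) − f·u_t = u_t·(1−s−f) + s.
Here 1−s−f = 0.491 and s = 0.034.
u_1 = 0.012000 × 0.491 + 0.034 = 0.039892.
u_2 = 0.039892 × 0.491 + 0.034 = 0.053587.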